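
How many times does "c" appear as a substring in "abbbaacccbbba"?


Searching for "c" in "abbbaacccbbba"
Scanning each position:
  Position 0: "a" => no
  Position 1: "b" => no
  Position 2: "b" => no
  Position 3: "b" => no
  Position 4: "a" => no
  Position 5: "a" => no
  Position 6: "c" => MATCH
  Position 7: "c" => MATCH
  Position 8: "c" => MATCH
  Position 9: "b" => no
  Position 10: "b" => no
  Position 11: "b" => no
  Position 12: "a" => no
Total occurrences: 3

3


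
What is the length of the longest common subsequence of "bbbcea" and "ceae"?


LCS of "bbbcea" and "ceae"
DP table:
           c    e    a    e
      0    0    0    0    0
  b   0    0    0    0    0
  b   0    0    0    0    0
  b   0    0    0    0    0
  c   0    1    1    1    1
  e   0    1    2    2    2
  a   0    1    2    3    3
LCS length = dp[6][4] = 3

3


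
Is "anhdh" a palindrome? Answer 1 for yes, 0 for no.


Input: anhdh
Reversed: hdhna
  Compare pos 0 ('a') with pos 4 ('h'): MISMATCH
  Compare pos 1 ('n') with pos 3 ('d'): MISMATCH
Result: not a palindrome

0


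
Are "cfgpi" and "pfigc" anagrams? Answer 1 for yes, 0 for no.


Strings: "cfgpi", "pfigc"
Sorted first:  cfgip
Sorted second: cfgip
Sorted forms match => anagrams

1


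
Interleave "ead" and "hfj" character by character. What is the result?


Interleaving "ead" and "hfj":
  Position 0: 'e' from first, 'h' from second => "eh"
  Position 1: 'a' from first, 'f' from second => "af"
  Position 2: 'd' from first, 'j' from second => "dj"
Result: ehafdj

ehafdj


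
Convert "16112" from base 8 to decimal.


Input: "16112" in base 8
Positional expansion:
  Digit '1' (value 1) x 8^4 = 4096
  Digit '6' (value 6) x 8^3 = 3072
  Digit '1' (value 1) x 8^2 = 64
  Digit '1' (value 1) x 8^1 = 8
  Digit '2' (value 2) x 8^0 = 2
Sum = 7242

7242


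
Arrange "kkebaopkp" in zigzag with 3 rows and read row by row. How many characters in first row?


Zigzag "kkebaopkp" into 3 rows:
Placing characters:
  'k' => row 0
  'k' => row 1
  'e' => row 2
  'b' => row 1
  'a' => row 0
  'o' => row 1
  'p' => row 2
  'k' => row 1
  'p' => row 0
Rows:
  Row 0: "kap"
  Row 1: "kbok"
  Row 2: "ep"
First row length: 3

3


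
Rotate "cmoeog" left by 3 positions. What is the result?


Input: "cmoeog", rotate left by 3
First 3 characters: "cmo"
Remaining characters: "eog"
Concatenate remaining + first: "eog" + "cmo" = "eogcmo"

eogcmo


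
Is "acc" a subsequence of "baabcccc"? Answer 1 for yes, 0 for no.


Check if "acc" is a subsequence of "baabcccc"
Greedy scan:
  Position 0 ('b'): no match needed
  Position 1 ('a'): matches sub[0] = 'a'
  Position 2 ('a'): no match needed
  Position 3 ('b'): no match needed
  Position 4 ('c'): matches sub[1] = 'c'
  Position 5 ('c'): matches sub[2] = 'c'
  Position 6 ('c'): no match needed
  Position 7 ('c'): no match needed
All 3 characters matched => is a subsequence

1


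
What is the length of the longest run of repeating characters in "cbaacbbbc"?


Input: "cbaacbbbc"
Scanning for longest run:
  Position 1 ('b'): new char, reset run to 1
  Position 2 ('a'): new char, reset run to 1
  Position 3 ('a'): continues run of 'a', length=2
  Position 4 ('c'): new char, reset run to 1
  Position 5 ('b'): new char, reset run to 1
  Position 6 ('b'): continues run of 'b', length=2
  Position 7 ('b'): continues run of 'b', length=3
  Position 8 ('c'): new char, reset run to 1
Longest run: 'b' with length 3

3


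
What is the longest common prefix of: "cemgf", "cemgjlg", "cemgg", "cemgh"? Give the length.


Words: cemgf, cemgjlg, cemgg, cemgh
  Position 0: all 'c' => match
  Position 1: all 'e' => match
  Position 2: all 'm' => match
  Position 3: all 'g' => match
  Position 4: ('f', 'j', 'g', 'h') => mismatch, stop
LCP = "cemg" (length 4)

4


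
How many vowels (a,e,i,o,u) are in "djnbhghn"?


Input: djnbhghn
Checking each character:
  'd' at position 0: consonant
  'j' at position 1: consonant
  'n' at position 2: consonant
  'b' at position 3: consonant
  'h' at position 4: consonant
  'g' at position 5: consonant
  'h' at position 6: consonant
  'n' at position 7: consonant
Total vowels: 0

0


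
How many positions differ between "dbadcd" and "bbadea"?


Comparing "dbadcd" and "bbadea" position by position:
  Position 0: 'd' vs 'b' => DIFFER
  Position 1: 'b' vs 'b' => same
  Position 2: 'a' vs 'a' => same
  Position 3: 'd' vs 'd' => same
  Position 4: 'c' vs 'e' => DIFFER
  Position 5: 'd' vs 'a' => DIFFER
Positions that differ: 3

3


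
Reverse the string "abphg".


Input: abphg
Reading characters right to left:
  Position 4: 'g'
  Position 3: 'h'
  Position 2: 'p'
  Position 1: 'b'
  Position 0: 'a'
Reversed: ghpba

ghpba


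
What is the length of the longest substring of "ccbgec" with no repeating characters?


Input: "ccbgec"
Sliding window (track last position of each char):
  Position 0 ('c'): window [0,0] length 1 -- new best
  Position 1 ('c'): repeat (last at 0), move window start to 1
  Position 1 ('c'): window [1,1] length 1
  Position 2 ('b'): window [1,2] length 2 -- new best
  Position 3 ('g'): window [1,3] length 3 -- new best
  Position 4 ('e'): window [1,4] length 4 -- new best
  Position 5 ('c'): repeat (last at 1), move window start to 2
  Position 5 ('c'): window [2,5] length 4
Longest substring with no repeats: "cbge" with length 4

4


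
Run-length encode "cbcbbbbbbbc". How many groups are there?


Input: cbcbbbbbbbc
Scanning for consecutive runs:
  Group 1: 'c' x 1 (positions 0-0)
  Group 2: 'b' x 1 (positions 1-1)
  Group 3: 'c' x 1 (positions 2-2)
  Group 4: 'b' x 7 (positions 3-9)
  Group 5: 'c' x 1 (positions 10-10)
Total groups: 5

5


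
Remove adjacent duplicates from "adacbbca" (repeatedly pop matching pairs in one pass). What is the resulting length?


Input: adacbbca
Stack-based adjacent duplicate removal:
  Read 'a': push. Stack: a
  Read 'd': push. Stack: ad
  Read 'a': push. Stack: ada
  Read 'c': push. Stack: adac
  Read 'b': push. Stack: adacb
  Read 'b': matches stack top 'b' => pop. Stack: adac
  Read 'c': matches stack top 'c' => pop. Stack: ada
  Read 'a': matches stack top 'a' => pop. Stack: ad
Final stack: "ad" (length 2)

2


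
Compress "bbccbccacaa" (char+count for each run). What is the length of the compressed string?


Input: bbccbccacaa
Runs:
  'b' x 2 => "b2"
  'c' x 2 => "c2"
  'b' x 1 => "b1"
  'c' x 2 => "c2"
  'a' x 1 => "a1"
  'c' x 1 => "c1"
  'a' x 2 => "a2"
Compressed: "b2c2b1c2a1c1a2"
Compressed length: 14

14


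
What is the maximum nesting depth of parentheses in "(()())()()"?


Input: "(()())()()"
Tracking depth:
  Position 0 '(': depth becomes 1
  Position 1 '(': depth becomes 2
  Position 2 ')': depth becomes 1
  Position 3 '(': depth becomes 2
  Position 4 ')': depth becomes 1
  Position 5 ')': depth becomes 0
  Position 6 '(': depth becomes 1
  Position 7 ')': depth becomes 0
  Position 8 '(': depth becomes 1
  Position 9 ')': depth becomes 0
Maximum depth reached: 2

2


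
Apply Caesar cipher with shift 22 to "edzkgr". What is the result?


Caesar cipher: shift "edzkgr" by 22
  'e' (pos 4) + 22 = pos 0 = 'a'
  'd' (pos 3) + 22 = pos 25 = 'z'
  'z' (pos 25) + 22 = pos 21 = 'v'
  'k' (pos 10) + 22 = pos 6 = 'g'
  'g' (pos 6) + 22 = pos 2 = 'c'
  'r' (pos 17) + 22 = pos 13 = 'n'
Result: azvgcn

azvgcn


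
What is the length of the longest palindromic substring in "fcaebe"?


Input: "fcaebe"
Checking substrings for palindromes:
  [3:6] "ebe" (len 3) => palindrome
Longest palindromic substring: "ebe" with length 3

3


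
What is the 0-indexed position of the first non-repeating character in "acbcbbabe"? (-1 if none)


Input: acbcbbabe
Character frequencies:
  'a': 2
  'b': 4
  'c': 2
  'e': 1
Scanning left to right for freq == 1:
  Position 0 ('a'): freq=2, skip
  Position 1 ('c'): freq=2, skip
  Position 2 ('b'): freq=4, skip
  Position 3 ('c'): freq=2, skip
  Position 4 ('b'): freq=4, skip
  Position 5 ('b'): freq=4, skip
  Position 6 ('a'): freq=2, skip
  Position 7 ('b'): freq=4, skip
  Position 8 ('e'): unique! => answer = 8

8


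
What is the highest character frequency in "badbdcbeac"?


Input: badbdcbeac
Character counts:
  'a': 2
  'b': 3
  'c': 2
  'd': 2
  'e': 1
Maximum frequency: 3

3


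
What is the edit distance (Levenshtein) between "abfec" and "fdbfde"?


Computing edit distance: "abfec" -> "fdbfde"
DP table:
           f    d    b    f    d    e
      0    1    2    3    4    5    6
  a   1    1    2    3    4    5    6
  b   2    2    2    2    3    4    5
  f   3    2    3    3    2    3    4
  e   4    3    3    4    3    3    3
  c   5    4    4    4    4    4    4
Edit distance = dp[5][6] = 4

4


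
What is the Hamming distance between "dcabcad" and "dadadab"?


Comparing "dcabcad" and "dadadab" position by position:
  Position 0: 'd' vs 'd' => same
  Position 1: 'c' vs 'a' => differ
  Position 2: 'a' vs 'd' => differ
  Position 3: 'b' vs 'a' => differ
  Position 4: 'c' vs 'd' => differ
  Position 5: 'a' vs 'a' => same
  Position 6: 'd' vs 'b' => differ
Total differences (Hamming distance): 5

5


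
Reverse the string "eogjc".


Input: eogjc
Reading characters right to left:
  Position 4: 'c'
  Position 3: 'j'
  Position 2: 'g'
  Position 1: 'o'
  Position 0: 'e'
Reversed: cjgoe

cjgoe


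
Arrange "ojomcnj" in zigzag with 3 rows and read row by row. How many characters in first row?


Zigzag "ojomcnj" into 3 rows:
Placing characters:
  'o' => row 0
  'j' => row 1
  'o' => row 2
  'm' => row 1
  'c' => row 0
  'n' => row 1
  'j' => row 2
Rows:
  Row 0: "oc"
  Row 1: "jmn"
  Row 2: "oj"
First row length: 2

2


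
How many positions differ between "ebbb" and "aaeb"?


Comparing "ebbb" and "aaeb" position by position:
  Position 0: 'e' vs 'a' => DIFFER
  Position 1: 'b' vs 'a' => DIFFER
  Position 2: 'b' vs 'e' => DIFFER
  Position 3: 'b' vs 'b' => same
Positions that differ: 3

3


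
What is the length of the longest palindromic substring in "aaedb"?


Input: "aaedb"
Checking substrings for palindromes:
  [0:2] "aa" (len 2) => palindrome
Longest palindromic substring: "aa" with length 2

2


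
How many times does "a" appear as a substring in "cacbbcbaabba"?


Searching for "a" in "cacbbcbaabba"
Scanning each position:
  Position 0: "c" => no
  Position 1: "a" => MATCH
  Position 2: "c" => no
  Position 3: "b" => no
  Position 4: "b" => no
  Position 5: "c" => no
  Position 6: "b" => no
  Position 7: "a" => MATCH
  Position 8: "a" => MATCH
  Position 9: "b" => no
  Position 10: "b" => no
  Position 11: "a" => MATCH
Total occurrences: 4

4


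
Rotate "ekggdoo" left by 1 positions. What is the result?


Input: "ekggdoo", rotate left by 1
First 1 characters: "e"
Remaining characters: "kggdoo"
Concatenate remaining + first: "kggdoo" + "e" = "kggdooe"

kggdooe


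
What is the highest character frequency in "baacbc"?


Input: baacbc
Character counts:
  'a': 2
  'b': 2
  'c': 2
Maximum frequency: 2

2


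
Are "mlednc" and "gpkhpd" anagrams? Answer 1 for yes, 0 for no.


Strings: "mlednc", "gpkhpd"
Sorted first:  cdelmn
Sorted second: dghkpp
Differ at position 0: 'c' vs 'd' => not anagrams

0


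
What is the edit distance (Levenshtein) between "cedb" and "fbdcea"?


Computing edit distance: "cedb" -> "fbdcea"
DP table:
           f    b    d    c    e    a
      0    1    2    3    4    5    6
  c   1    1    2    3    3    4    5
  e   2    2    2    3    4    3    4
  d   3    3    3    2    3    4    4
  b   4    4    3    3    3    4    5
Edit distance = dp[4][6] = 5

5


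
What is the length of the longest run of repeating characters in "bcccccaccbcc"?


Input: "bcccccaccbcc"
Scanning for longest run:
  Position 1 ('c'): new char, reset run to 1
  Position 2 ('c'): continues run of 'c', length=2
  Position 3 ('c'): continues run of 'c', length=3
  Position 4 ('c'): continues run of 'c', length=4
  Position 5 ('c'): continues run of 'c', length=5
  Position 6 ('a'): new char, reset run to 1
  Position 7 ('c'): new char, reset run to 1
  Position 8 ('c'): continues run of 'c', length=2
  Position 9 ('b'): new char, reset run to 1
  Position 10 ('c'): new char, reset run to 1
  Position 11 ('c'): continues run of 'c', length=2
Longest run: 'c' with length 5

5


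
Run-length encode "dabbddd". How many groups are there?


Input: dabbddd
Scanning for consecutive runs:
  Group 1: 'd' x 1 (positions 0-0)
  Group 2: 'a' x 1 (positions 1-1)
  Group 3: 'b' x 2 (positions 2-3)
  Group 4: 'd' x 3 (positions 4-6)
Total groups: 4

4


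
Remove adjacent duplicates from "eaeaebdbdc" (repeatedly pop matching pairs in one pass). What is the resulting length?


Input: eaeaebdbdc
Stack-based adjacent duplicate removal:
  Read 'e': push. Stack: e
  Read 'a': push. Stack: ea
  Read 'e': push. Stack: eae
  Read 'a': push. Stack: eaea
  Read 'e': push. Stack: eaeae
  Read 'b': push. Stack: eaeaeb
  Read 'd': push. Stack: eaeaebd
  Read 'b': push. Stack: eaeaebdb
  Read 'd': push. Stack: eaeaebdbd
  Read 'c': push. Stack: eaeaebdbdc
Final stack: "eaeaebdbdc" (length 10)

10


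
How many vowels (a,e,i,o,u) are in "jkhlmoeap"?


Input: jkhlmoeap
Checking each character:
  'j' at position 0: consonant
  'k' at position 1: consonant
  'h' at position 2: consonant
  'l' at position 3: consonant
  'm' at position 4: consonant
  'o' at position 5: vowel (running total: 1)
  'e' at position 6: vowel (running total: 2)
  'a' at position 7: vowel (running total: 3)
  'p' at position 8: consonant
Total vowels: 3

3


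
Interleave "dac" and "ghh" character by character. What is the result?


Interleaving "dac" and "ghh":
  Position 0: 'd' from first, 'g' from second => "dg"
  Position 1: 'a' from first, 'h' from second => "ah"
  Position 2: 'c' from first, 'h' from second => "ch"
Result: dgahch

dgahch


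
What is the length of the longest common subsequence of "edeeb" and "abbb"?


LCS of "edeeb" and "abbb"
DP table:
           a    b    b    b
      0    0    0    0    0
  e   0    0    0    0    0
  d   0    0    0    0    0
  e   0    0    0    0    0
  e   0    0    0    0    0
  b   0    0    1    1    1
LCS length = dp[5][4] = 1

1


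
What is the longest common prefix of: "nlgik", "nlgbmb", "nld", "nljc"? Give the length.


Words: nlgik, nlgbmb, nld, nljc
  Position 0: all 'n' => match
  Position 1: all 'l' => match
  Position 2: ('g', 'g', 'd', 'j') => mismatch, stop
LCP = "nl" (length 2)

2


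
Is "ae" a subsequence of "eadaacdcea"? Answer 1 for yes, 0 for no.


Check if "ae" is a subsequence of "eadaacdcea"
Greedy scan:
  Position 0 ('e'): no match needed
  Position 1 ('a'): matches sub[0] = 'a'
  Position 2 ('d'): no match needed
  Position 3 ('a'): no match needed
  Position 4 ('a'): no match needed
  Position 5 ('c'): no match needed
  Position 6 ('d'): no match needed
  Position 7 ('c'): no match needed
  Position 8 ('e'): matches sub[1] = 'e'
  Position 9 ('a'): no match needed
All 2 characters matched => is a subsequence

1


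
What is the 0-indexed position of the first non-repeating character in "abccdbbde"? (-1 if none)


Input: abccdbbde
Character frequencies:
  'a': 1
  'b': 3
  'c': 2
  'd': 2
  'e': 1
Scanning left to right for freq == 1:
  Position 0 ('a'): unique! => answer = 0

0


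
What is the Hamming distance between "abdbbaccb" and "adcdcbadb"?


Comparing "abdbbaccb" and "adcdcbadb" position by position:
  Position 0: 'a' vs 'a' => same
  Position 1: 'b' vs 'd' => differ
  Position 2: 'd' vs 'c' => differ
  Position 3: 'b' vs 'd' => differ
  Position 4: 'b' vs 'c' => differ
  Position 5: 'a' vs 'b' => differ
  Position 6: 'c' vs 'a' => differ
  Position 7: 'c' vs 'd' => differ
  Position 8: 'b' vs 'b' => same
Total differences (Hamming distance): 7

7


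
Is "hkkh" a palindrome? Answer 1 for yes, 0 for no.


Input: hkkh
Reversed: hkkh
  Compare pos 0 ('h') with pos 3 ('h'): match
  Compare pos 1 ('k') with pos 2 ('k'): match
Result: palindrome

1


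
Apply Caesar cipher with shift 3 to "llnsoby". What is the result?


Caesar cipher: shift "llnsoby" by 3
  'l' (pos 11) + 3 = pos 14 = 'o'
  'l' (pos 11) + 3 = pos 14 = 'o'
  'n' (pos 13) + 3 = pos 16 = 'q'
  's' (pos 18) + 3 = pos 21 = 'v'
  'o' (pos 14) + 3 = pos 17 = 'r'
  'b' (pos 1) + 3 = pos 4 = 'e'
  'y' (pos 24) + 3 = pos 1 = 'b'
Result: ooqvreb

ooqvreb


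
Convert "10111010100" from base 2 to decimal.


Input: "10111010100" in base 2
Positional expansion:
  Digit '1' (value 1) x 2^10 = 1024
  Digit '0' (value 0) x 2^9 = 0
  Digit '1' (value 1) x 2^8 = 256
  Digit '1' (value 1) x 2^7 = 128
  Digit '1' (value 1) x 2^6 = 64
  Digit '0' (value 0) x 2^5 = 0
  Digit '1' (value 1) x 2^4 = 16
  Digit '0' (value 0) x 2^3 = 0
  Digit '1' (value 1) x 2^2 = 4
  Digit '0' (value 0) x 2^1 = 0
  Digit '0' (value 0) x 2^0 = 0
Sum = 1492

1492


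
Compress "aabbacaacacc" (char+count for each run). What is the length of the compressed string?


Input: aabbacaacacc
Runs:
  'a' x 2 => "a2"
  'b' x 2 => "b2"
  'a' x 1 => "a1"
  'c' x 1 => "c1"
  'a' x 2 => "a2"
  'c' x 1 => "c1"
  'a' x 1 => "a1"
  'c' x 2 => "c2"
Compressed: "a2b2a1c1a2c1a1c2"
Compressed length: 16

16


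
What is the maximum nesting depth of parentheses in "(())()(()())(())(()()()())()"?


Input: "(())()(()())(())(()()()())()"
Tracking depth:
  Position 0 '(': depth becomes 1
  Position 1 '(': depth becomes 2
  Position 2 ')': depth becomes 1
  Position 3 ')': depth becomes 0
  Position 4 '(': depth becomes 1
  Position 5 ')': depth becomes 0
  Position 6 '(': depth becomes 1
  Position 7 '(': depth becomes 2
  Position 8 ')': depth becomes 1
  Position 9 '(': depth becomes 2
  Position 10 ')': depth becomes 1
  Position 11 ')': depth becomes 0
  Position 12 '(': depth becomes 1
  Position 13 '(': depth becomes 2
  Position 14 ')': depth becomes 1
  Position 15 ')': depth becomes 0
  Position 16 '(': depth becomes 1
  Position 17 '(': depth becomes 2
  Position 18 ')': depth becomes 1
  Position 19 '(': depth becomes 2
  Position 20 ')': depth becomes 1
  Position 21 '(': depth becomes 2
  Position 22 ')': depth becomes 1
  Position 23 '(': depth becomes 2
  Position 24 ')': depth becomes 1
  Position 25 ')': depth becomes 0
  Position 26 '(': depth becomes 1
  Position 27 ')': depth becomes 0
Maximum depth reached: 2

2


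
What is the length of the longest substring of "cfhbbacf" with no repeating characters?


Input: "cfhbbacf"
Sliding window (track last position of each char):
  Position 0 ('c'): window [0,0] length 1 -- new best
  Position 1 ('f'): window [0,1] length 2 -- new best
  Position 2 ('h'): window [0,2] length 3 -- new best
  Position 3 ('b'): window [0,3] length 4 -- new best
  Position 4 ('b'): repeat (last at 3), move window start to 4
  Position 4 ('b'): window [4,4] length 1
  Position 5 ('a'): window [4,5] length 2
  Position 6 ('c'): window [4,6] length 3
  Position 7 ('f'): window [4,7] length 4
Longest substring with no repeats: "cfhb" with length 4

4


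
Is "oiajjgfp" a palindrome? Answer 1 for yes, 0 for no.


Input: oiajjgfp
Reversed: pfgjjaio
  Compare pos 0 ('o') with pos 7 ('p'): MISMATCH
  Compare pos 1 ('i') with pos 6 ('f'): MISMATCH
  Compare pos 2 ('a') with pos 5 ('g'): MISMATCH
  Compare pos 3 ('j') with pos 4 ('j'): match
Result: not a palindrome

0


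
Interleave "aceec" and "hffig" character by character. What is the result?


Interleaving "aceec" and "hffig":
  Position 0: 'a' from first, 'h' from second => "ah"
  Position 1: 'c' from first, 'f' from second => "cf"
  Position 2: 'e' from first, 'f' from second => "ef"
  Position 3: 'e' from first, 'i' from second => "ei"
  Position 4: 'c' from first, 'g' from second => "cg"
Result: ahcfefeicg

ahcfefeicg


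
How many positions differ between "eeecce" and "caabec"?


Comparing "eeecce" and "caabec" position by position:
  Position 0: 'e' vs 'c' => DIFFER
  Position 1: 'e' vs 'a' => DIFFER
  Position 2: 'e' vs 'a' => DIFFER
  Position 3: 'c' vs 'b' => DIFFER
  Position 4: 'c' vs 'e' => DIFFER
  Position 5: 'e' vs 'c' => DIFFER
Positions that differ: 6

6


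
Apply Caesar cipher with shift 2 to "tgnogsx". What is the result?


Caesar cipher: shift "tgnogsx" by 2
  't' (pos 19) + 2 = pos 21 = 'v'
  'g' (pos 6) + 2 = pos 8 = 'i'
  'n' (pos 13) + 2 = pos 15 = 'p'
  'o' (pos 14) + 2 = pos 16 = 'q'
  'g' (pos 6) + 2 = pos 8 = 'i'
  's' (pos 18) + 2 = pos 20 = 'u'
  'x' (pos 23) + 2 = pos 25 = 'z'
Result: vipqiuz

vipqiuz


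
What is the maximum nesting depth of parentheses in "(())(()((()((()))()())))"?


Input: "(())(()((()((()))()())))"
Tracking depth:
  Position 0 '(': depth becomes 1
  Position 1 '(': depth becomes 2
  Position 2 ')': depth becomes 1
  Position 3 ')': depth becomes 0
  Position 4 '(': depth becomes 1
  Position 5 '(': depth becomes 2
  Position 6 ')': depth becomes 1
  Position 7 '(': depth becomes 2
  Position 8 '(': depth becomes 3
  Position 9 '(': depth becomes 4
  Position 10 ')': depth becomes 3
  Position 11 '(': depth becomes 4
  Position 12 '(': depth becomes 5
  Position 13 '(': depth becomes 6
  Position 14 ')': depth becomes 5
  Position 15 ')': depth becomes 4
  Position 16 ')': depth becomes 3
  Position 17 '(': depth becomes 4
  Position 18 ')': depth becomes 3
  Position 19 '(': depth becomes 4
  Position 20 ')': depth becomes 3
  Position 21 ')': depth becomes 2
  Position 22 ')': depth becomes 1
  Position 23 ')': depth becomes 0
Maximum depth reached: 6

6


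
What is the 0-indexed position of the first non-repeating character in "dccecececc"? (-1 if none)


Input: dccecececc
Character frequencies:
  'c': 6
  'd': 1
  'e': 3
Scanning left to right for freq == 1:
  Position 0 ('d'): unique! => answer = 0

0


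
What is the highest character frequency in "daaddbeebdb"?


Input: daaddbeebdb
Character counts:
  'a': 2
  'b': 3
  'd': 4
  'e': 2
Maximum frequency: 4

4


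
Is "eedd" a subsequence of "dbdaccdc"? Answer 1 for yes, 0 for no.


Check if "eedd" is a subsequence of "dbdaccdc"
Greedy scan:
  Position 0 ('d'): no match needed
  Position 1 ('b'): no match needed
  Position 2 ('d'): no match needed
  Position 3 ('a'): no match needed
  Position 4 ('c'): no match needed
  Position 5 ('c'): no match needed
  Position 6 ('d'): no match needed
  Position 7 ('c'): no match needed
Only matched 0/4 characters => not a subsequence

0


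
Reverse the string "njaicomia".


Input: njaicomia
Reading characters right to left:
  Position 8: 'a'
  Position 7: 'i'
  Position 6: 'm'
  Position 5: 'o'
  Position 4: 'c'
  Position 3: 'i'
  Position 2: 'a'
  Position 1: 'j'
  Position 0: 'n'
Reversed: aimociajn

aimociajn


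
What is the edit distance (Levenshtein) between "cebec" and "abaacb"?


Computing edit distance: "cebec" -> "abaacb"
DP table:
           a    b    a    a    c    b
      0    1    2    3    4    5    6
  c   1    1    2    3    4    4    5
  e   2    2    2    3    4    5    5
  b   3    3    2    3    4    5    5
  e   4    4    3    3    4    5    6
  c   5    5    4    4    4    4    5
Edit distance = dp[5][6] = 5

5


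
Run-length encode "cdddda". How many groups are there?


Input: cdddda
Scanning for consecutive runs:
  Group 1: 'c' x 1 (positions 0-0)
  Group 2: 'd' x 4 (positions 1-4)
  Group 3: 'a' x 1 (positions 5-5)
Total groups: 3

3


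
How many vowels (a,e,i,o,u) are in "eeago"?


Input: eeago
Checking each character:
  'e' at position 0: vowel (running total: 1)
  'e' at position 1: vowel (running total: 2)
  'a' at position 2: vowel (running total: 3)
  'g' at position 3: consonant
  'o' at position 4: vowel (running total: 4)
Total vowels: 4

4


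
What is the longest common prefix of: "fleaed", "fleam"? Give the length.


Words: fleaed, fleam
  Position 0: all 'f' => match
  Position 1: all 'l' => match
  Position 2: all 'e' => match
  Position 3: all 'a' => match
  Position 4: ('e', 'm') => mismatch, stop
LCP = "flea" (length 4)

4


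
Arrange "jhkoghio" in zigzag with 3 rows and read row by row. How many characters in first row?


Zigzag "jhkoghio" into 3 rows:
Placing characters:
  'j' => row 0
  'h' => row 1
  'k' => row 2
  'o' => row 1
  'g' => row 0
  'h' => row 1
  'i' => row 2
  'o' => row 1
Rows:
  Row 0: "jg"
  Row 1: "hoho"
  Row 2: "ki"
First row length: 2

2


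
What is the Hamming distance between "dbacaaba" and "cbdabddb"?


Comparing "dbacaaba" and "cbdabddb" position by position:
  Position 0: 'd' vs 'c' => differ
  Position 1: 'b' vs 'b' => same
  Position 2: 'a' vs 'd' => differ
  Position 3: 'c' vs 'a' => differ
  Position 4: 'a' vs 'b' => differ
  Position 5: 'a' vs 'd' => differ
  Position 6: 'b' vs 'd' => differ
  Position 7: 'a' vs 'b' => differ
Total differences (Hamming distance): 7

7


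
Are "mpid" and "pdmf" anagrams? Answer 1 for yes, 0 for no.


Strings: "mpid", "pdmf"
Sorted first:  dimp
Sorted second: dfmp
Differ at position 1: 'i' vs 'f' => not anagrams

0


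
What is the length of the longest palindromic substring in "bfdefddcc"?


Input: "bfdefddcc"
Checking substrings for palindromes:
  [5:7] "dd" (len 2) => palindrome
  [7:9] "cc" (len 2) => palindrome
Longest palindromic substring: "dd" with length 2

2


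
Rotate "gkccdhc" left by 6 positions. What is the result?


Input: "gkccdhc", rotate left by 6
First 6 characters: "gkccdh"
Remaining characters: "c"
Concatenate remaining + first: "c" + "gkccdh" = "cgkccdh"

cgkccdh


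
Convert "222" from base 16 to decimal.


Input: "222" in base 16
Positional expansion:
  Digit '2' (value 2) x 16^2 = 512
  Digit '2' (value 2) x 16^1 = 32
  Digit '2' (value 2) x 16^0 = 2
Sum = 546

546


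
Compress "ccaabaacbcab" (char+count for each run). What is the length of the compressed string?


Input: ccaabaacbcab
Runs:
  'c' x 2 => "c2"
  'a' x 2 => "a2"
  'b' x 1 => "b1"
  'a' x 2 => "a2"
  'c' x 1 => "c1"
  'b' x 1 => "b1"
  'c' x 1 => "c1"
  'a' x 1 => "a1"
  'b' x 1 => "b1"
Compressed: "c2a2b1a2c1b1c1a1b1"
Compressed length: 18

18


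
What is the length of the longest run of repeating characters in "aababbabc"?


Input: "aababbabc"
Scanning for longest run:
  Position 1 ('a'): continues run of 'a', length=2
  Position 2 ('b'): new char, reset run to 1
  Position 3 ('a'): new char, reset run to 1
  Position 4 ('b'): new char, reset run to 1
  Position 5 ('b'): continues run of 'b', length=2
  Position 6 ('a'): new char, reset run to 1
  Position 7 ('b'): new char, reset run to 1
  Position 8 ('c'): new char, reset run to 1
Longest run: 'a' with length 2

2


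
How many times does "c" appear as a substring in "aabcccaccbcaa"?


Searching for "c" in "aabcccaccbcaa"
Scanning each position:
  Position 0: "a" => no
  Position 1: "a" => no
  Position 2: "b" => no
  Position 3: "c" => MATCH
  Position 4: "c" => MATCH
  Position 5: "c" => MATCH
  Position 6: "a" => no
  Position 7: "c" => MATCH
  Position 8: "c" => MATCH
  Position 9: "b" => no
  Position 10: "c" => MATCH
  Position 11: "a" => no
  Position 12: "a" => no
Total occurrences: 6

6


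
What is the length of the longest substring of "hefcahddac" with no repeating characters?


Input: "hefcahddac"
Sliding window (track last position of each char):
  Position 0 ('h'): window [0,0] length 1 -- new best
  Position 1 ('e'): window [0,1] length 2 -- new best
  Position 2 ('f'): window [0,2] length 3 -- new best
  Position 3 ('c'): window [0,3] length 4 -- new best
  Position 4 ('a'): window [0,4] length 5 -- new best
  Position 5 ('h'): repeat (last at 0), move window start to 1
  Position 5 ('h'): window [1,5] length 5
  Position 6 ('d'): window [1,6] length 6 -- new best
  Position 7 ('d'): repeat (last at 6), move window start to 7
  Position 7 ('d'): window [7,7] length 1
  Position 8 ('a'): window [7,8] length 2
  Position 9 ('c'): window [7,9] length 3
Longest substring with no repeats: "efcahd" with length 6

6


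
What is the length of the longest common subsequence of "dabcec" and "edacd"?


LCS of "dabcec" and "edacd"
DP table:
           e    d    a    c    d
      0    0    0    0    0    0
  d   0    0    1    1    1    1
  a   0    0    1    2    2    2
  b   0    0    1    2    2    2
  c   0    0    1    2    3    3
  e   0    1    1    2    3    3
  c   0    1    1    2    3    3
LCS length = dp[6][5] = 3

3


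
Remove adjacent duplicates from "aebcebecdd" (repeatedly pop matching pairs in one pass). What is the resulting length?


Input: aebcebecdd
Stack-based adjacent duplicate removal:
  Read 'a': push. Stack: a
  Read 'e': push. Stack: ae
  Read 'b': push. Stack: aeb
  Read 'c': push. Stack: aebc
  Read 'e': push. Stack: aebce
  Read 'b': push. Stack: aebceb
  Read 'e': push. Stack: aebcebe
  Read 'c': push. Stack: aebcebec
  Read 'd': push. Stack: aebcebecd
  Read 'd': matches stack top 'd' => pop. Stack: aebcebec
Final stack: "aebcebec" (length 8)

8


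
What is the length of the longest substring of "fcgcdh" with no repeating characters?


Input: "fcgcdh"
Sliding window (track last position of each char):
  Position 0 ('f'): window [0,0] length 1 -- new best
  Position 1 ('c'): window [0,1] length 2 -- new best
  Position 2 ('g'): window [0,2] length 3 -- new best
  Position 3 ('c'): repeat (last at 1), move window start to 2
  Position 3 ('c'): window [2,3] length 2
  Position 4 ('d'): window [2,4] length 3
  Position 5 ('h'): window [2,5] length 4 -- new best
Longest substring with no repeats: "gcdh" with length 4

4


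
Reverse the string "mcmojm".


Input: mcmojm
Reading characters right to left:
  Position 5: 'm'
  Position 4: 'j'
  Position 3: 'o'
  Position 2: 'm'
  Position 1: 'c'
  Position 0: 'm'
Reversed: mjomcm

mjomcm


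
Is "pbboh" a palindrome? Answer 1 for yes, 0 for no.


Input: pbboh
Reversed: hobbp
  Compare pos 0 ('p') with pos 4 ('h'): MISMATCH
  Compare pos 1 ('b') with pos 3 ('o'): MISMATCH
Result: not a palindrome

0


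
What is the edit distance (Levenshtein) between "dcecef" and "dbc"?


Computing edit distance: "dcecef" -> "dbc"
DP table:
           d    b    c
      0    1    2    3
  d   1    0    1    2
  c   2    1    1    1
  e   3    2    2    2
  c   4    3    3    2
  e   5    4    4    3
  f   6    5    5    4
Edit distance = dp[6][3] = 4

4


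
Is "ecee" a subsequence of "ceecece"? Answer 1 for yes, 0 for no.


Check if "ecee" is a subsequence of "ceecece"
Greedy scan:
  Position 0 ('c'): no match needed
  Position 1 ('e'): matches sub[0] = 'e'
  Position 2 ('e'): no match needed
  Position 3 ('c'): matches sub[1] = 'c'
  Position 4 ('e'): matches sub[2] = 'e'
  Position 5 ('c'): no match needed
  Position 6 ('e'): matches sub[3] = 'e'
All 4 characters matched => is a subsequence

1


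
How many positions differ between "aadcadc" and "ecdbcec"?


Comparing "aadcadc" and "ecdbcec" position by position:
  Position 0: 'a' vs 'e' => DIFFER
  Position 1: 'a' vs 'c' => DIFFER
  Position 2: 'd' vs 'd' => same
  Position 3: 'c' vs 'b' => DIFFER
  Position 4: 'a' vs 'c' => DIFFER
  Position 5: 'd' vs 'e' => DIFFER
  Position 6: 'c' vs 'c' => same
Positions that differ: 5

5


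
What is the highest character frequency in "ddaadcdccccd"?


Input: ddaadcdccccd
Character counts:
  'a': 2
  'c': 5
  'd': 5
Maximum frequency: 5

5


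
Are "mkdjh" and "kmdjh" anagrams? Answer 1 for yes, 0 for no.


Strings: "mkdjh", "kmdjh"
Sorted first:  dhjkm
Sorted second: dhjkm
Sorted forms match => anagrams

1


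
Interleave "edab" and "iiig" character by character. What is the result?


Interleaving "edab" and "iiig":
  Position 0: 'e' from first, 'i' from second => "ei"
  Position 1: 'd' from first, 'i' from second => "di"
  Position 2: 'a' from first, 'i' from second => "ai"
  Position 3: 'b' from first, 'g' from second => "bg"
Result: eidiaibg

eidiaibg


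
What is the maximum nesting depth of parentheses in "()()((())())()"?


Input: "()()((())())()"
Tracking depth:
  Position 0 '(': depth becomes 1
  Position 1 ')': depth becomes 0
  Position 2 '(': depth becomes 1
  Position 3 ')': depth becomes 0
  Position 4 '(': depth becomes 1
  Position 5 '(': depth becomes 2
  Position 6 '(': depth becomes 3
  Position 7 ')': depth becomes 2
  Position 8 ')': depth becomes 1
  Position 9 '(': depth becomes 2
  Position 10 ')': depth becomes 1
  Position 11 ')': depth becomes 0
  Position 12 '(': depth becomes 1
  Position 13 ')': depth becomes 0
Maximum depth reached: 3

3


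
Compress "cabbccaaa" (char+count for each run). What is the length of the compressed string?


Input: cabbccaaa
Runs:
  'c' x 1 => "c1"
  'a' x 1 => "a1"
  'b' x 2 => "b2"
  'c' x 2 => "c2"
  'a' x 3 => "a3"
Compressed: "c1a1b2c2a3"
Compressed length: 10

10


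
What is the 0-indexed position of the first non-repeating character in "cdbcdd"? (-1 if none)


Input: cdbcdd
Character frequencies:
  'b': 1
  'c': 2
  'd': 3
Scanning left to right for freq == 1:
  Position 0 ('c'): freq=2, skip
  Position 1 ('d'): freq=3, skip
  Position 2 ('b'): unique! => answer = 2

2


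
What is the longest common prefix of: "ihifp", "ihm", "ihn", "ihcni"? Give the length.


Words: ihifp, ihm, ihn, ihcni
  Position 0: all 'i' => match
  Position 1: all 'h' => match
  Position 2: ('i', 'm', 'n', 'c') => mismatch, stop
LCP = "ih" (length 2)

2


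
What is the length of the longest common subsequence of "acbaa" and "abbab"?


LCS of "acbaa" and "abbab"
DP table:
           a    b    b    a    b
      0    0    0    0    0    0
  a   0    1    1    1    1    1
  c   0    1    1    1    1    1
  b   0    1    2    2    2    2
  a   0    1    2    2    3    3
  a   0    1    2    2    3    3
LCS length = dp[5][5] = 3

3


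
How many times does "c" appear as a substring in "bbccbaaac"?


Searching for "c" in "bbccbaaac"
Scanning each position:
  Position 0: "b" => no
  Position 1: "b" => no
  Position 2: "c" => MATCH
  Position 3: "c" => MATCH
  Position 4: "b" => no
  Position 5: "a" => no
  Position 6: "a" => no
  Position 7: "a" => no
  Position 8: "c" => MATCH
Total occurrences: 3

3


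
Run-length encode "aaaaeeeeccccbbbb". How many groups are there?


Input: aaaaeeeeccccbbbb
Scanning for consecutive runs:
  Group 1: 'a' x 4 (positions 0-3)
  Group 2: 'e' x 4 (positions 4-7)
  Group 3: 'c' x 4 (positions 8-11)
  Group 4: 'b' x 4 (positions 12-15)
Total groups: 4

4


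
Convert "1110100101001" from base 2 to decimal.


Input: "1110100101001" in base 2
Positional expansion:
  Digit '1' (value 1) x 2^12 = 4096
  Digit '1' (value 1) x 2^11 = 2048
  Digit '1' (value 1) x 2^10 = 1024
  Digit '0' (value 0) x 2^9 = 0
  Digit '1' (value 1) x 2^8 = 256
  Digit '0' (value 0) x 2^7 = 0
  Digit '0' (value 0) x 2^6 = 0
  Digit '1' (value 1) x 2^5 = 32
  Digit '0' (value 0) x 2^4 = 0
  Digit '1' (value 1) x 2^3 = 8
  Digit '0' (value 0) x 2^2 = 0
  Digit '0' (value 0) x 2^1 = 0
  Digit '1' (value 1) x 2^0 = 1
Sum = 7465

7465


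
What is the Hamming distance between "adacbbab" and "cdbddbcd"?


Comparing "adacbbab" and "cdbddbcd" position by position:
  Position 0: 'a' vs 'c' => differ
  Position 1: 'd' vs 'd' => same
  Position 2: 'a' vs 'b' => differ
  Position 3: 'c' vs 'd' => differ
  Position 4: 'b' vs 'd' => differ
  Position 5: 'b' vs 'b' => same
  Position 6: 'a' vs 'c' => differ
  Position 7: 'b' vs 'd' => differ
Total differences (Hamming distance): 6

6


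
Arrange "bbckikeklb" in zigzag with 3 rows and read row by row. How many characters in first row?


Zigzag "bbckikeklb" into 3 rows:
Placing characters:
  'b' => row 0
  'b' => row 1
  'c' => row 2
  'k' => row 1
  'i' => row 0
  'k' => row 1
  'e' => row 2
  'k' => row 1
  'l' => row 0
  'b' => row 1
Rows:
  Row 0: "bil"
  Row 1: "bkkkb"
  Row 2: "ce"
First row length: 3

3


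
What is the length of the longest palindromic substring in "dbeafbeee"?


Input: "dbeafbeee"
Checking substrings for palindromes:
  [6:9] "eee" (len 3) => palindrome
  [6:8] "ee" (len 2) => palindrome
  [7:9] "ee" (len 2) => palindrome
Longest palindromic substring: "eee" with length 3

3


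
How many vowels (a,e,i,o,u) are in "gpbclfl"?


Input: gpbclfl
Checking each character:
  'g' at position 0: consonant
  'p' at position 1: consonant
  'b' at position 2: consonant
  'c' at position 3: consonant
  'l' at position 4: consonant
  'f' at position 5: consonant
  'l' at position 6: consonant
Total vowels: 0

0


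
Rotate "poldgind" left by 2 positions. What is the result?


Input: "poldgind", rotate left by 2
First 2 characters: "po"
Remaining characters: "ldgind"
Concatenate remaining + first: "ldgind" + "po" = "ldgindpo"

ldgindpo


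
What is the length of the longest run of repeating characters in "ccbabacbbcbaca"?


Input: "ccbabacbbcbaca"
Scanning for longest run:
  Position 1 ('c'): continues run of 'c', length=2
  Position 2 ('b'): new char, reset run to 1
  Position 3 ('a'): new char, reset run to 1
  Position 4 ('b'): new char, reset run to 1
  Position 5 ('a'): new char, reset run to 1
  Position 6 ('c'): new char, reset run to 1
  Position 7 ('b'): new char, reset run to 1
  Position 8 ('b'): continues run of 'b', length=2
  Position 9 ('c'): new char, reset run to 1
  Position 10 ('b'): new char, reset run to 1
  Position 11 ('a'): new char, reset run to 1
  Position 12 ('c'): new char, reset run to 1
  Position 13 ('a'): new char, reset run to 1
Longest run: 'c' with length 2

2


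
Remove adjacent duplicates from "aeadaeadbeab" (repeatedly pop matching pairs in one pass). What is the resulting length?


Input: aeadaeadbeab
Stack-based adjacent duplicate removal:
  Read 'a': push. Stack: a
  Read 'e': push. Stack: ae
  Read 'a': push. Stack: aea
  Read 'd': push. Stack: aead
  Read 'a': push. Stack: aeada
  Read 'e': push. Stack: aeadae
  Read 'a': push. Stack: aeadaea
  Read 'd': push. Stack: aeadaead
  Read 'b': push. Stack: aeadaeadb
  Read 'e': push. Stack: aeadaeadbe
  Read 'a': push. Stack: aeadaeadbea
  Read 'b': push. Stack: aeadaeadbeab
Final stack: "aeadaeadbeab" (length 12)

12


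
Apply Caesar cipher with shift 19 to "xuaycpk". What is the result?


Caesar cipher: shift "xuaycpk" by 19
  'x' (pos 23) + 19 = pos 16 = 'q'
  'u' (pos 20) + 19 = pos 13 = 'n'
  'a' (pos 0) + 19 = pos 19 = 't'
  'y' (pos 24) + 19 = pos 17 = 'r'
  'c' (pos 2) + 19 = pos 21 = 'v'
  'p' (pos 15) + 19 = pos 8 = 'i'
  'k' (pos 10) + 19 = pos 3 = 'd'
Result: qntrvid

qntrvid


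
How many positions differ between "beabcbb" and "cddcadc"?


Comparing "beabcbb" and "cddcadc" position by position:
  Position 0: 'b' vs 'c' => DIFFER
  Position 1: 'e' vs 'd' => DIFFER
  Position 2: 'a' vs 'd' => DIFFER
  Position 3: 'b' vs 'c' => DIFFER
  Position 4: 'c' vs 'a' => DIFFER
  Position 5: 'b' vs 'd' => DIFFER
  Position 6: 'b' vs 'c' => DIFFER
Positions that differ: 7

7


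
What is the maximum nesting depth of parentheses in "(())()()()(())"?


Input: "(())()()()(())"
Tracking depth:
  Position 0 '(': depth becomes 1
  Position 1 '(': depth becomes 2
  Position 2 ')': depth becomes 1
  Position 3 ')': depth becomes 0
  Position 4 '(': depth becomes 1
  Position 5 ')': depth becomes 0
  Position 6 '(': depth becomes 1
  Position 7 ')': depth becomes 0
  Position 8 '(': depth becomes 1
  Position 9 ')': depth becomes 0
  Position 10 '(': depth becomes 1
  Position 11 '(': depth becomes 2
  Position 12 ')': depth becomes 1
  Position 13 ')': depth becomes 0
Maximum depth reached: 2

2


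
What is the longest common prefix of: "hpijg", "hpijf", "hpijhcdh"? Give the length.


Words: hpijg, hpijf, hpijhcdh
  Position 0: all 'h' => match
  Position 1: all 'p' => match
  Position 2: all 'i' => match
  Position 3: all 'j' => match
  Position 4: ('g', 'f', 'h') => mismatch, stop
LCP = "hpij" (length 4)

4


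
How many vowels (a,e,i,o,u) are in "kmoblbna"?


Input: kmoblbna
Checking each character:
  'k' at position 0: consonant
  'm' at position 1: consonant
  'o' at position 2: vowel (running total: 1)
  'b' at position 3: consonant
  'l' at position 4: consonant
  'b' at position 5: consonant
  'n' at position 6: consonant
  'a' at position 7: vowel (running total: 2)
Total vowels: 2

2
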